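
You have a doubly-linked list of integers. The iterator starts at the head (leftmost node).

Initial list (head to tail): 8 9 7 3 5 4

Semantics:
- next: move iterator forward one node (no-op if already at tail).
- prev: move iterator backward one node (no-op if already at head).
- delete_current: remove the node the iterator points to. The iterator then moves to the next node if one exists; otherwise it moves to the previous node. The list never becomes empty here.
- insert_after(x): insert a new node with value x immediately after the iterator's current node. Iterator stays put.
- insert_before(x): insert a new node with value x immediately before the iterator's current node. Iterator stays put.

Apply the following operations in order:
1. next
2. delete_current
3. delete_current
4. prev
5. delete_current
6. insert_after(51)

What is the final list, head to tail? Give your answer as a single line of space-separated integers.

Answer: 3 51 5 4

Derivation:
After 1 (next): list=[8, 9, 7, 3, 5, 4] cursor@9
After 2 (delete_current): list=[8, 7, 3, 5, 4] cursor@7
After 3 (delete_current): list=[8, 3, 5, 4] cursor@3
After 4 (prev): list=[8, 3, 5, 4] cursor@8
After 5 (delete_current): list=[3, 5, 4] cursor@3
After 6 (insert_after(51)): list=[3, 51, 5, 4] cursor@3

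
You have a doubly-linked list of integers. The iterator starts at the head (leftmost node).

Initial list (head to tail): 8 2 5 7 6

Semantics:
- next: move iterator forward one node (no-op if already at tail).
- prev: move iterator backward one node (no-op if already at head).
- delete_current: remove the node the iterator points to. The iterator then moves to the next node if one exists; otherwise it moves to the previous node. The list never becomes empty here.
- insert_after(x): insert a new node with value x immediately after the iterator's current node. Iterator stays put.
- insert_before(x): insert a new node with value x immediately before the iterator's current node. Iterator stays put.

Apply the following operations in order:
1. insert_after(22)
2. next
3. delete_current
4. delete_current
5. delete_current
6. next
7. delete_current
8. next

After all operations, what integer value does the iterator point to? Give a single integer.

After 1 (insert_after(22)): list=[8, 22, 2, 5, 7, 6] cursor@8
After 2 (next): list=[8, 22, 2, 5, 7, 6] cursor@22
After 3 (delete_current): list=[8, 2, 5, 7, 6] cursor@2
After 4 (delete_current): list=[8, 5, 7, 6] cursor@5
After 5 (delete_current): list=[8, 7, 6] cursor@7
After 6 (next): list=[8, 7, 6] cursor@6
After 7 (delete_current): list=[8, 7] cursor@7
After 8 (next): list=[8, 7] cursor@7

Answer: 7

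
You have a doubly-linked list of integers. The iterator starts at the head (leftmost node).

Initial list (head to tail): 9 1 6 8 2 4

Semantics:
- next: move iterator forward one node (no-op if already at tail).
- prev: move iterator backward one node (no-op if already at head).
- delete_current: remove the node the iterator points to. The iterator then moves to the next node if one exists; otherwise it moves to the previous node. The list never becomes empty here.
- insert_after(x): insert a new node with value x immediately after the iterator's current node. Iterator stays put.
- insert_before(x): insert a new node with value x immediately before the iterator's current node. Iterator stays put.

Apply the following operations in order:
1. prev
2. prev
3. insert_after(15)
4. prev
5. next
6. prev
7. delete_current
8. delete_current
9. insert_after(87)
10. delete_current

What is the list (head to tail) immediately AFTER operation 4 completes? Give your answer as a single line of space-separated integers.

Answer: 9 15 1 6 8 2 4

Derivation:
After 1 (prev): list=[9, 1, 6, 8, 2, 4] cursor@9
After 2 (prev): list=[9, 1, 6, 8, 2, 4] cursor@9
After 3 (insert_after(15)): list=[9, 15, 1, 6, 8, 2, 4] cursor@9
After 4 (prev): list=[9, 15, 1, 6, 8, 2, 4] cursor@9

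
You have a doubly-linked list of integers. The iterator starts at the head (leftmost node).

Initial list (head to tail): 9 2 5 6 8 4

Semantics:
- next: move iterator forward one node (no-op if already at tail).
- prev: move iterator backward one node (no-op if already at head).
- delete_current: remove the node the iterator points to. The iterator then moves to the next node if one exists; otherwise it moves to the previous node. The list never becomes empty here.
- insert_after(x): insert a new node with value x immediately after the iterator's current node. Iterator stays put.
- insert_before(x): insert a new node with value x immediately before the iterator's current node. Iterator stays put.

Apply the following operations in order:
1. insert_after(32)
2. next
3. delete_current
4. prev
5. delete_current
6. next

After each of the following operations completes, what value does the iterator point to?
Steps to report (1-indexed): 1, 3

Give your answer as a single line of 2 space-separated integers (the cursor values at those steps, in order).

Answer: 9 2

Derivation:
After 1 (insert_after(32)): list=[9, 32, 2, 5, 6, 8, 4] cursor@9
After 2 (next): list=[9, 32, 2, 5, 6, 8, 4] cursor@32
After 3 (delete_current): list=[9, 2, 5, 6, 8, 4] cursor@2
After 4 (prev): list=[9, 2, 5, 6, 8, 4] cursor@9
After 5 (delete_current): list=[2, 5, 6, 8, 4] cursor@2
After 6 (next): list=[2, 5, 6, 8, 4] cursor@5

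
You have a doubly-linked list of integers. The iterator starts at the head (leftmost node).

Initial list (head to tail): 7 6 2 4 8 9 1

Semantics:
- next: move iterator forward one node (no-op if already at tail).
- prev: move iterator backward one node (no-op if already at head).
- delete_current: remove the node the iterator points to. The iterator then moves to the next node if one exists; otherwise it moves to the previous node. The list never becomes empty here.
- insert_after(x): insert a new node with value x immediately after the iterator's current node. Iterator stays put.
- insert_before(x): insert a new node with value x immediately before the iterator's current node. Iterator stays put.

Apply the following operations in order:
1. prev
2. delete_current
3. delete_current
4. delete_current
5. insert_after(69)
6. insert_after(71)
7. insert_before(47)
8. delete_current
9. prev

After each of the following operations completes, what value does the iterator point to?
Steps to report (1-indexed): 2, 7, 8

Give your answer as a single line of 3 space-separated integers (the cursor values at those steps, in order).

After 1 (prev): list=[7, 6, 2, 4, 8, 9, 1] cursor@7
After 2 (delete_current): list=[6, 2, 4, 8, 9, 1] cursor@6
After 3 (delete_current): list=[2, 4, 8, 9, 1] cursor@2
After 4 (delete_current): list=[4, 8, 9, 1] cursor@4
After 5 (insert_after(69)): list=[4, 69, 8, 9, 1] cursor@4
After 6 (insert_after(71)): list=[4, 71, 69, 8, 9, 1] cursor@4
After 7 (insert_before(47)): list=[47, 4, 71, 69, 8, 9, 1] cursor@4
After 8 (delete_current): list=[47, 71, 69, 8, 9, 1] cursor@71
After 9 (prev): list=[47, 71, 69, 8, 9, 1] cursor@47

Answer: 6 4 71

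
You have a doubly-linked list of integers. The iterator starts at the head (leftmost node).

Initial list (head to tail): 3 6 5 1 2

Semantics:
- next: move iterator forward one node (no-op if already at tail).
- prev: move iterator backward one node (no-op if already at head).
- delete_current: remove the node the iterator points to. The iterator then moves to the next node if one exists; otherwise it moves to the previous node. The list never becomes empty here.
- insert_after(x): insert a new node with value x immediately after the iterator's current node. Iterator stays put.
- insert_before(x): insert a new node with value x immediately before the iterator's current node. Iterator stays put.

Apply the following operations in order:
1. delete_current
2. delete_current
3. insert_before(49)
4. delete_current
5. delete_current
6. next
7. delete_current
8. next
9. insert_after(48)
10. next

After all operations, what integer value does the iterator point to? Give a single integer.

Answer: 48

Derivation:
After 1 (delete_current): list=[6, 5, 1, 2] cursor@6
After 2 (delete_current): list=[5, 1, 2] cursor@5
After 3 (insert_before(49)): list=[49, 5, 1, 2] cursor@5
After 4 (delete_current): list=[49, 1, 2] cursor@1
After 5 (delete_current): list=[49, 2] cursor@2
After 6 (next): list=[49, 2] cursor@2
After 7 (delete_current): list=[49] cursor@49
After 8 (next): list=[49] cursor@49
After 9 (insert_after(48)): list=[49, 48] cursor@49
After 10 (next): list=[49, 48] cursor@48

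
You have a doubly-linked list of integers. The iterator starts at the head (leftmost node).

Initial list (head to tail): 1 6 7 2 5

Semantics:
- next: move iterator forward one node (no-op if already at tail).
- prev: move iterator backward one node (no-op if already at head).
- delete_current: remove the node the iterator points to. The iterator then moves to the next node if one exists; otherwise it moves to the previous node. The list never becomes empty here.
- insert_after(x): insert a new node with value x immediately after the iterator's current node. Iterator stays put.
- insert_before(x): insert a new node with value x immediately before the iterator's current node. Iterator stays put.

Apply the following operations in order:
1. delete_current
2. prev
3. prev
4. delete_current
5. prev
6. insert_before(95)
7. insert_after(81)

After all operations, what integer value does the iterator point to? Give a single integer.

After 1 (delete_current): list=[6, 7, 2, 5] cursor@6
After 2 (prev): list=[6, 7, 2, 5] cursor@6
After 3 (prev): list=[6, 7, 2, 5] cursor@6
After 4 (delete_current): list=[7, 2, 5] cursor@7
After 5 (prev): list=[7, 2, 5] cursor@7
After 6 (insert_before(95)): list=[95, 7, 2, 5] cursor@7
After 7 (insert_after(81)): list=[95, 7, 81, 2, 5] cursor@7

Answer: 7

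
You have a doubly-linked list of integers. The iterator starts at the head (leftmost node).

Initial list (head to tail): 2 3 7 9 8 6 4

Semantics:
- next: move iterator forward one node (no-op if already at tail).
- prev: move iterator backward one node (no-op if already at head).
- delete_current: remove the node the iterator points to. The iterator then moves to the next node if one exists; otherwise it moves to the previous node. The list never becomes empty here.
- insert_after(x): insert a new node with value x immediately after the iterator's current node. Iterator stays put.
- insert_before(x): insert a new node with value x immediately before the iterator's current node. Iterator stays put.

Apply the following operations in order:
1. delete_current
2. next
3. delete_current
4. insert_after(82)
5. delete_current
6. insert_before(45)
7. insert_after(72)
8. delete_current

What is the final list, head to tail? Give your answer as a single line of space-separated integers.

After 1 (delete_current): list=[3, 7, 9, 8, 6, 4] cursor@3
After 2 (next): list=[3, 7, 9, 8, 6, 4] cursor@7
After 3 (delete_current): list=[3, 9, 8, 6, 4] cursor@9
After 4 (insert_after(82)): list=[3, 9, 82, 8, 6, 4] cursor@9
After 5 (delete_current): list=[3, 82, 8, 6, 4] cursor@82
After 6 (insert_before(45)): list=[3, 45, 82, 8, 6, 4] cursor@82
After 7 (insert_after(72)): list=[3, 45, 82, 72, 8, 6, 4] cursor@82
After 8 (delete_current): list=[3, 45, 72, 8, 6, 4] cursor@72

Answer: 3 45 72 8 6 4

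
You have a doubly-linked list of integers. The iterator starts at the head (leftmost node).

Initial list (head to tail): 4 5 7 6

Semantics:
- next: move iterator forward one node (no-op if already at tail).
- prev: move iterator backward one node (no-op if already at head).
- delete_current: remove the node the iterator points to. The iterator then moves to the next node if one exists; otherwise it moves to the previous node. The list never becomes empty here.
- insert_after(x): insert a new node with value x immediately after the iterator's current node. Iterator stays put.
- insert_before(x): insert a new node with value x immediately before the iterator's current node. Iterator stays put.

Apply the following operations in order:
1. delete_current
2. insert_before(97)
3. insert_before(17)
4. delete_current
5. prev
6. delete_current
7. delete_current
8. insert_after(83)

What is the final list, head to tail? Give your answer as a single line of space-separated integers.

After 1 (delete_current): list=[5, 7, 6] cursor@5
After 2 (insert_before(97)): list=[97, 5, 7, 6] cursor@5
After 3 (insert_before(17)): list=[97, 17, 5, 7, 6] cursor@5
After 4 (delete_current): list=[97, 17, 7, 6] cursor@7
After 5 (prev): list=[97, 17, 7, 6] cursor@17
After 6 (delete_current): list=[97, 7, 6] cursor@7
After 7 (delete_current): list=[97, 6] cursor@6
After 8 (insert_after(83)): list=[97, 6, 83] cursor@6

Answer: 97 6 83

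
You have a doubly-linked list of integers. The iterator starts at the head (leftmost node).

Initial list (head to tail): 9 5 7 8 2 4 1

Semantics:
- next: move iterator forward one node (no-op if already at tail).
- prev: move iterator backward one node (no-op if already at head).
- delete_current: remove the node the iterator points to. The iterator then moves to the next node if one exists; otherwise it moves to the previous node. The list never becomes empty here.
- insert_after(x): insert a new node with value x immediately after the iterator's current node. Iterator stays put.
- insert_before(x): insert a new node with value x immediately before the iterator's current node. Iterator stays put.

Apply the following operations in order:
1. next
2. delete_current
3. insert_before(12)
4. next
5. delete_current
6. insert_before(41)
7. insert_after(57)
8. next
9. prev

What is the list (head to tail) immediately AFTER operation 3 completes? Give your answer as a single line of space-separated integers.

Answer: 9 12 7 8 2 4 1

Derivation:
After 1 (next): list=[9, 5, 7, 8, 2, 4, 1] cursor@5
After 2 (delete_current): list=[9, 7, 8, 2, 4, 1] cursor@7
After 3 (insert_before(12)): list=[9, 12, 7, 8, 2, 4, 1] cursor@7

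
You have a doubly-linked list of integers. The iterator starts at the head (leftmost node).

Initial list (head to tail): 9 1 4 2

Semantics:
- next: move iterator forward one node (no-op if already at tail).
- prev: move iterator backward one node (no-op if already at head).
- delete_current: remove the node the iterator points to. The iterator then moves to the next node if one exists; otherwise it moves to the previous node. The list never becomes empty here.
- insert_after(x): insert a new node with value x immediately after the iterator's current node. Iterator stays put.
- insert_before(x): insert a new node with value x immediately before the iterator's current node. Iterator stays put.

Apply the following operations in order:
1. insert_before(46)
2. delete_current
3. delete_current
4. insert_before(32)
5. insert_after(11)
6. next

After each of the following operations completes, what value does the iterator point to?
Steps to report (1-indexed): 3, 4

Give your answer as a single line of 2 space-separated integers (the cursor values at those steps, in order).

After 1 (insert_before(46)): list=[46, 9, 1, 4, 2] cursor@9
After 2 (delete_current): list=[46, 1, 4, 2] cursor@1
After 3 (delete_current): list=[46, 4, 2] cursor@4
After 4 (insert_before(32)): list=[46, 32, 4, 2] cursor@4
After 5 (insert_after(11)): list=[46, 32, 4, 11, 2] cursor@4
After 6 (next): list=[46, 32, 4, 11, 2] cursor@11

Answer: 4 4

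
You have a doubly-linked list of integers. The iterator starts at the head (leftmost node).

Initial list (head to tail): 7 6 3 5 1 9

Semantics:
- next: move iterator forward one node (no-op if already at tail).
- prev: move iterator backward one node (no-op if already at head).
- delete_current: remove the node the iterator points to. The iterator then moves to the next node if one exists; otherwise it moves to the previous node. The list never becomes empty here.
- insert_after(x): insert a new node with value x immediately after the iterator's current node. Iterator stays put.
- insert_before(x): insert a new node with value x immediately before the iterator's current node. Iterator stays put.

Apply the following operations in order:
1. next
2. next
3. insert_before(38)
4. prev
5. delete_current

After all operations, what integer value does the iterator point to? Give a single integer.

Answer: 3

Derivation:
After 1 (next): list=[7, 6, 3, 5, 1, 9] cursor@6
After 2 (next): list=[7, 6, 3, 5, 1, 9] cursor@3
After 3 (insert_before(38)): list=[7, 6, 38, 3, 5, 1, 9] cursor@3
After 4 (prev): list=[7, 6, 38, 3, 5, 1, 9] cursor@38
After 5 (delete_current): list=[7, 6, 3, 5, 1, 9] cursor@3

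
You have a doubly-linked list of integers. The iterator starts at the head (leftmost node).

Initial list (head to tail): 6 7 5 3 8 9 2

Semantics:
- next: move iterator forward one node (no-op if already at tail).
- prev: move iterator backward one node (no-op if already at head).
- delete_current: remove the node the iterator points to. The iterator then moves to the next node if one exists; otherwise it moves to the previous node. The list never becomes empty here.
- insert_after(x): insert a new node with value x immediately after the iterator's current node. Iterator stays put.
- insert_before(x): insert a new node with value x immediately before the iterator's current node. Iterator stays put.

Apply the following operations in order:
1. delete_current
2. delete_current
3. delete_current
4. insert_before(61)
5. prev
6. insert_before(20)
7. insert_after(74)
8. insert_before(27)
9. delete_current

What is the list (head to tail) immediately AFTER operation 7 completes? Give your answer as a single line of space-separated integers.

Answer: 20 61 74 3 8 9 2

Derivation:
After 1 (delete_current): list=[7, 5, 3, 8, 9, 2] cursor@7
After 2 (delete_current): list=[5, 3, 8, 9, 2] cursor@5
After 3 (delete_current): list=[3, 8, 9, 2] cursor@3
After 4 (insert_before(61)): list=[61, 3, 8, 9, 2] cursor@3
After 5 (prev): list=[61, 3, 8, 9, 2] cursor@61
After 6 (insert_before(20)): list=[20, 61, 3, 8, 9, 2] cursor@61
After 7 (insert_after(74)): list=[20, 61, 74, 3, 8, 9, 2] cursor@61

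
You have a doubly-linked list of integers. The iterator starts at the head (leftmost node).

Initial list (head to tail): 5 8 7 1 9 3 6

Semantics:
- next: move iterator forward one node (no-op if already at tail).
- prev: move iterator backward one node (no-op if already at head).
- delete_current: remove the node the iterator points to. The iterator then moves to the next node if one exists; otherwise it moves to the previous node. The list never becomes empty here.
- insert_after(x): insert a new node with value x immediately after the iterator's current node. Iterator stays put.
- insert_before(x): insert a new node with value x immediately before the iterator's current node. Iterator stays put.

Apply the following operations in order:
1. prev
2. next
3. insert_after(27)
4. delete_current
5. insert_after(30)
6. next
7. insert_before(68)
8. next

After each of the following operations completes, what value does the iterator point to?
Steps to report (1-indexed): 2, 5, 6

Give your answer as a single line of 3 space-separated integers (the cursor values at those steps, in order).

Answer: 8 27 30

Derivation:
After 1 (prev): list=[5, 8, 7, 1, 9, 3, 6] cursor@5
After 2 (next): list=[5, 8, 7, 1, 9, 3, 6] cursor@8
After 3 (insert_after(27)): list=[5, 8, 27, 7, 1, 9, 3, 6] cursor@8
After 4 (delete_current): list=[5, 27, 7, 1, 9, 3, 6] cursor@27
After 5 (insert_after(30)): list=[5, 27, 30, 7, 1, 9, 3, 6] cursor@27
After 6 (next): list=[5, 27, 30, 7, 1, 9, 3, 6] cursor@30
After 7 (insert_before(68)): list=[5, 27, 68, 30, 7, 1, 9, 3, 6] cursor@30
After 8 (next): list=[5, 27, 68, 30, 7, 1, 9, 3, 6] cursor@7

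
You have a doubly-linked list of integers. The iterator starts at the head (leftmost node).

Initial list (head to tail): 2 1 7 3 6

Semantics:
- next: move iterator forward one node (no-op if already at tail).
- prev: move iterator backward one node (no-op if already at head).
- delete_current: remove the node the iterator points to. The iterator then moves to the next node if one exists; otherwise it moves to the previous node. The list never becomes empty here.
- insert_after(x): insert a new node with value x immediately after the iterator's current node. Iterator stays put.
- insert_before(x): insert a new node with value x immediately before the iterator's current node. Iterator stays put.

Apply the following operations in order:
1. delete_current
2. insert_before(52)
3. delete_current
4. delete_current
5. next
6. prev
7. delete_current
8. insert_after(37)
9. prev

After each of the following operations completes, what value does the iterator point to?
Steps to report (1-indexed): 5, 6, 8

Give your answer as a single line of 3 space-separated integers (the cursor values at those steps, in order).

Answer: 6 3 6

Derivation:
After 1 (delete_current): list=[1, 7, 3, 6] cursor@1
After 2 (insert_before(52)): list=[52, 1, 7, 3, 6] cursor@1
After 3 (delete_current): list=[52, 7, 3, 6] cursor@7
After 4 (delete_current): list=[52, 3, 6] cursor@3
After 5 (next): list=[52, 3, 6] cursor@6
After 6 (prev): list=[52, 3, 6] cursor@3
After 7 (delete_current): list=[52, 6] cursor@6
After 8 (insert_after(37)): list=[52, 6, 37] cursor@6
After 9 (prev): list=[52, 6, 37] cursor@52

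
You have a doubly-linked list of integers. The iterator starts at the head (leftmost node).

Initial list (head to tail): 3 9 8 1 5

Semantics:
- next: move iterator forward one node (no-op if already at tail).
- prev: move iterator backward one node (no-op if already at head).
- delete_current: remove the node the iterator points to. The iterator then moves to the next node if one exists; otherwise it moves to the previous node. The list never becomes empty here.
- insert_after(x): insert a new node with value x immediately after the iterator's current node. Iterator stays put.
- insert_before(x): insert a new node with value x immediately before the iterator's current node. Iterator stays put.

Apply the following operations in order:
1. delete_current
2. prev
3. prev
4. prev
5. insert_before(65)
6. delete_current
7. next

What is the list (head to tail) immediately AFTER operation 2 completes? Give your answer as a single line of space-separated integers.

Answer: 9 8 1 5

Derivation:
After 1 (delete_current): list=[9, 8, 1, 5] cursor@9
After 2 (prev): list=[9, 8, 1, 5] cursor@9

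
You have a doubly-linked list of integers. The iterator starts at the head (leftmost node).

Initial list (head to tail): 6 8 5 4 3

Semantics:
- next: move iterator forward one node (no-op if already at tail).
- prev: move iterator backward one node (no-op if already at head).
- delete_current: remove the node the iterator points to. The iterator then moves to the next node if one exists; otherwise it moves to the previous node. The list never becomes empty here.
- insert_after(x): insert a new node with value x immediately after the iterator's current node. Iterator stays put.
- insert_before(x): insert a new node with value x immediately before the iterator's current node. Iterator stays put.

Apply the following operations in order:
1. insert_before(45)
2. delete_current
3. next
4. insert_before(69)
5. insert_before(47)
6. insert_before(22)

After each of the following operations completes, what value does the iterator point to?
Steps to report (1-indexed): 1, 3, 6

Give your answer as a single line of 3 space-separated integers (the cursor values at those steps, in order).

Answer: 6 5 5

Derivation:
After 1 (insert_before(45)): list=[45, 6, 8, 5, 4, 3] cursor@6
After 2 (delete_current): list=[45, 8, 5, 4, 3] cursor@8
After 3 (next): list=[45, 8, 5, 4, 3] cursor@5
After 4 (insert_before(69)): list=[45, 8, 69, 5, 4, 3] cursor@5
After 5 (insert_before(47)): list=[45, 8, 69, 47, 5, 4, 3] cursor@5
After 6 (insert_before(22)): list=[45, 8, 69, 47, 22, 5, 4, 3] cursor@5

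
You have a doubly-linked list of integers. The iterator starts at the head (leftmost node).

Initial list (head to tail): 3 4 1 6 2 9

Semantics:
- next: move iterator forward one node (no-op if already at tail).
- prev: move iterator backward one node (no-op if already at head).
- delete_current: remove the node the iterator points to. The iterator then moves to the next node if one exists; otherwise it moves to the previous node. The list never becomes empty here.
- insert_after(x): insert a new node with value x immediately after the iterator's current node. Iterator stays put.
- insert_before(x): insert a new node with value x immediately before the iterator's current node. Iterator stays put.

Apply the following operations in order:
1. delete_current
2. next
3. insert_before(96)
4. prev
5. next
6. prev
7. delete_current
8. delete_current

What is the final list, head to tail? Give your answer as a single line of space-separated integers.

Answer: 4 6 2 9

Derivation:
After 1 (delete_current): list=[4, 1, 6, 2, 9] cursor@4
After 2 (next): list=[4, 1, 6, 2, 9] cursor@1
After 3 (insert_before(96)): list=[4, 96, 1, 6, 2, 9] cursor@1
After 4 (prev): list=[4, 96, 1, 6, 2, 9] cursor@96
After 5 (next): list=[4, 96, 1, 6, 2, 9] cursor@1
After 6 (prev): list=[4, 96, 1, 6, 2, 9] cursor@96
After 7 (delete_current): list=[4, 1, 6, 2, 9] cursor@1
After 8 (delete_current): list=[4, 6, 2, 9] cursor@6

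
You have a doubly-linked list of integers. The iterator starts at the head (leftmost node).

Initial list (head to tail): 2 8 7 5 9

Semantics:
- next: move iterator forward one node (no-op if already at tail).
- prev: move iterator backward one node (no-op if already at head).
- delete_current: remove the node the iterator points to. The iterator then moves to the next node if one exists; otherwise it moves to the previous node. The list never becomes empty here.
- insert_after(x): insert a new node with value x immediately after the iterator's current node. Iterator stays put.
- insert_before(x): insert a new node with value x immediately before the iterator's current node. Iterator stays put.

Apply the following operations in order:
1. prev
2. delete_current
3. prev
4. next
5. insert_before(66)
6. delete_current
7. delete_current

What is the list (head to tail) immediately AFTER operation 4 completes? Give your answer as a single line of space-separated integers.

Answer: 8 7 5 9

Derivation:
After 1 (prev): list=[2, 8, 7, 5, 9] cursor@2
After 2 (delete_current): list=[8, 7, 5, 9] cursor@8
After 3 (prev): list=[8, 7, 5, 9] cursor@8
After 4 (next): list=[8, 7, 5, 9] cursor@7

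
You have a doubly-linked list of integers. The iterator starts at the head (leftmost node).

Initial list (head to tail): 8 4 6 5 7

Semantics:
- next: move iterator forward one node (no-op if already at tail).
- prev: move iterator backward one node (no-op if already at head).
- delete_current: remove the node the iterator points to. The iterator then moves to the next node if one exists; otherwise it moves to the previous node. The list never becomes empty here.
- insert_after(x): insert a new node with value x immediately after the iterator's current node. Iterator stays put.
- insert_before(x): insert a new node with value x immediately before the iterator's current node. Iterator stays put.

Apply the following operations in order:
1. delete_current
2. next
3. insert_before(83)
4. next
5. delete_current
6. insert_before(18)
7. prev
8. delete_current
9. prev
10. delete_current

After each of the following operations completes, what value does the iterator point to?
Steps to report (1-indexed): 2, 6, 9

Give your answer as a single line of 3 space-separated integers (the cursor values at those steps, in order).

Answer: 6 7 6

Derivation:
After 1 (delete_current): list=[4, 6, 5, 7] cursor@4
After 2 (next): list=[4, 6, 5, 7] cursor@6
After 3 (insert_before(83)): list=[4, 83, 6, 5, 7] cursor@6
After 4 (next): list=[4, 83, 6, 5, 7] cursor@5
After 5 (delete_current): list=[4, 83, 6, 7] cursor@7
After 6 (insert_before(18)): list=[4, 83, 6, 18, 7] cursor@7
After 7 (prev): list=[4, 83, 6, 18, 7] cursor@18
After 8 (delete_current): list=[4, 83, 6, 7] cursor@7
After 9 (prev): list=[4, 83, 6, 7] cursor@6
After 10 (delete_current): list=[4, 83, 7] cursor@7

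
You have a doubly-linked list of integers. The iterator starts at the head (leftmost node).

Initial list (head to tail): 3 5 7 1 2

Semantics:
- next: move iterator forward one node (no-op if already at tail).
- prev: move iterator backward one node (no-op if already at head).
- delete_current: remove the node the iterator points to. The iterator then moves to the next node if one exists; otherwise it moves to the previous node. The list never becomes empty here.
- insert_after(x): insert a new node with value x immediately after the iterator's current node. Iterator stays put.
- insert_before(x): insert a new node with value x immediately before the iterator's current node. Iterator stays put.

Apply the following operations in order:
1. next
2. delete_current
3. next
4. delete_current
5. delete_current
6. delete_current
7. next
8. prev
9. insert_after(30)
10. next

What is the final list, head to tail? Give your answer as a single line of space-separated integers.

Answer: 3 30

Derivation:
After 1 (next): list=[3, 5, 7, 1, 2] cursor@5
After 2 (delete_current): list=[3, 7, 1, 2] cursor@7
After 3 (next): list=[3, 7, 1, 2] cursor@1
After 4 (delete_current): list=[3, 7, 2] cursor@2
After 5 (delete_current): list=[3, 7] cursor@7
After 6 (delete_current): list=[3] cursor@3
After 7 (next): list=[3] cursor@3
After 8 (prev): list=[3] cursor@3
After 9 (insert_after(30)): list=[3, 30] cursor@3
After 10 (next): list=[3, 30] cursor@30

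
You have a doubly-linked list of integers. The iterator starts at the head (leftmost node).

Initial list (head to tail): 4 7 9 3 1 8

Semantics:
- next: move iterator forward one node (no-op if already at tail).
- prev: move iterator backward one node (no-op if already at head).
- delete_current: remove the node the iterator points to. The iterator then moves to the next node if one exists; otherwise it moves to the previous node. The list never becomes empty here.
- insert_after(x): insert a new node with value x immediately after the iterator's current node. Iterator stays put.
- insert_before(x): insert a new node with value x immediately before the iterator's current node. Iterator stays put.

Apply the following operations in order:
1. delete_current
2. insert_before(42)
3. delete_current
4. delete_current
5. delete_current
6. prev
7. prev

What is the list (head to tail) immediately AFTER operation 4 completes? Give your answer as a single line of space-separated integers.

Answer: 42 3 1 8

Derivation:
After 1 (delete_current): list=[7, 9, 3, 1, 8] cursor@7
After 2 (insert_before(42)): list=[42, 7, 9, 3, 1, 8] cursor@7
After 3 (delete_current): list=[42, 9, 3, 1, 8] cursor@9
After 4 (delete_current): list=[42, 3, 1, 8] cursor@3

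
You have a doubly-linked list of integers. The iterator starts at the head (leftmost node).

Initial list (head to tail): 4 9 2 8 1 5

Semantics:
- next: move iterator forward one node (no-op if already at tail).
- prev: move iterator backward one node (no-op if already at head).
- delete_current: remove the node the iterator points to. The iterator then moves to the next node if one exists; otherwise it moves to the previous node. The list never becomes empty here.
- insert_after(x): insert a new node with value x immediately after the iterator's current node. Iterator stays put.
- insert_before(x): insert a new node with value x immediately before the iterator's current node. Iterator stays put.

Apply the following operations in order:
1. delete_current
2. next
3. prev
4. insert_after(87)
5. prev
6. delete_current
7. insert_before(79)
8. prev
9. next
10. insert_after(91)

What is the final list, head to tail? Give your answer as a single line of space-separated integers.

Answer: 79 87 91 2 8 1 5

Derivation:
After 1 (delete_current): list=[9, 2, 8, 1, 5] cursor@9
After 2 (next): list=[9, 2, 8, 1, 5] cursor@2
After 3 (prev): list=[9, 2, 8, 1, 5] cursor@9
After 4 (insert_after(87)): list=[9, 87, 2, 8, 1, 5] cursor@9
After 5 (prev): list=[9, 87, 2, 8, 1, 5] cursor@9
After 6 (delete_current): list=[87, 2, 8, 1, 5] cursor@87
After 7 (insert_before(79)): list=[79, 87, 2, 8, 1, 5] cursor@87
After 8 (prev): list=[79, 87, 2, 8, 1, 5] cursor@79
After 9 (next): list=[79, 87, 2, 8, 1, 5] cursor@87
After 10 (insert_after(91)): list=[79, 87, 91, 2, 8, 1, 5] cursor@87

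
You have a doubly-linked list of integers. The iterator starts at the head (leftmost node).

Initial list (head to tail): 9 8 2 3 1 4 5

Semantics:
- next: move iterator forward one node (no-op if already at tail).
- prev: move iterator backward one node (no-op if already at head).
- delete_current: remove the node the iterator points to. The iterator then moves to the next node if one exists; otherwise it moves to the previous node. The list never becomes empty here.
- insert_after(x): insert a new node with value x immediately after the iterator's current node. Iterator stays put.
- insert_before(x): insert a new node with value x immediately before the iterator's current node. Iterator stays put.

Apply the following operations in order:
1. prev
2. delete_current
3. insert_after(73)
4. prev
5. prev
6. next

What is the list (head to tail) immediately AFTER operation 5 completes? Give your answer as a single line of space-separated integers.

Answer: 8 73 2 3 1 4 5

Derivation:
After 1 (prev): list=[9, 8, 2, 3, 1, 4, 5] cursor@9
After 2 (delete_current): list=[8, 2, 3, 1, 4, 5] cursor@8
After 3 (insert_after(73)): list=[8, 73, 2, 3, 1, 4, 5] cursor@8
After 4 (prev): list=[8, 73, 2, 3, 1, 4, 5] cursor@8
After 5 (prev): list=[8, 73, 2, 3, 1, 4, 5] cursor@8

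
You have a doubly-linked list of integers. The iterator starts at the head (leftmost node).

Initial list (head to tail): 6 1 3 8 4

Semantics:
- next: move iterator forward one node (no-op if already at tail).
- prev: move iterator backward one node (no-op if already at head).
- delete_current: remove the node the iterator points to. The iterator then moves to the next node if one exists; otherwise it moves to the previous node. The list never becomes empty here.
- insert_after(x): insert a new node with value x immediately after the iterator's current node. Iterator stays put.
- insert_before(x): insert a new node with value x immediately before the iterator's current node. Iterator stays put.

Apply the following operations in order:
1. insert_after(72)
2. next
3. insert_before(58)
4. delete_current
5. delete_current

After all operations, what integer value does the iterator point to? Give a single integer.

Answer: 3

Derivation:
After 1 (insert_after(72)): list=[6, 72, 1, 3, 8, 4] cursor@6
After 2 (next): list=[6, 72, 1, 3, 8, 4] cursor@72
After 3 (insert_before(58)): list=[6, 58, 72, 1, 3, 8, 4] cursor@72
After 4 (delete_current): list=[6, 58, 1, 3, 8, 4] cursor@1
After 5 (delete_current): list=[6, 58, 3, 8, 4] cursor@3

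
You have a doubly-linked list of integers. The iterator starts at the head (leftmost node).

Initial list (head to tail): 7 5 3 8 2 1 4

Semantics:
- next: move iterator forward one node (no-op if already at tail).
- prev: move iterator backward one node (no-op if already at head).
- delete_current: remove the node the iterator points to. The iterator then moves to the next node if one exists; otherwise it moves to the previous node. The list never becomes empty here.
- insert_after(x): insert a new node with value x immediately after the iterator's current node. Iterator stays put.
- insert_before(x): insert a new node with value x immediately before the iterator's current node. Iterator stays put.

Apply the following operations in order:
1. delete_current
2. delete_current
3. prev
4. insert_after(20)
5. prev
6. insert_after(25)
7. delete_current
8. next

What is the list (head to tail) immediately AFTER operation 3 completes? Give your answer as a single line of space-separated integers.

After 1 (delete_current): list=[5, 3, 8, 2, 1, 4] cursor@5
After 2 (delete_current): list=[3, 8, 2, 1, 4] cursor@3
After 3 (prev): list=[3, 8, 2, 1, 4] cursor@3

Answer: 3 8 2 1 4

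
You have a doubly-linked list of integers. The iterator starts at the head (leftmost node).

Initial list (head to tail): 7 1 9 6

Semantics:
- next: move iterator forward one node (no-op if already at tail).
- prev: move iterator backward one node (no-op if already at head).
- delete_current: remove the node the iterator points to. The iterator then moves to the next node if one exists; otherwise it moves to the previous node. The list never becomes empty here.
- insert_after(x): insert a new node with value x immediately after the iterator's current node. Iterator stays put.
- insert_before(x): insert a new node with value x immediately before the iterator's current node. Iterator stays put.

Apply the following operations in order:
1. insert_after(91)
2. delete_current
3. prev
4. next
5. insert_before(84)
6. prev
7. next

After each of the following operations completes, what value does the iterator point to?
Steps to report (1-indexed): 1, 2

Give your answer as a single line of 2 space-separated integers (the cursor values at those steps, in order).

Answer: 7 91

Derivation:
After 1 (insert_after(91)): list=[7, 91, 1, 9, 6] cursor@7
After 2 (delete_current): list=[91, 1, 9, 6] cursor@91
After 3 (prev): list=[91, 1, 9, 6] cursor@91
After 4 (next): list=[91, 1, 9, 6] cursor@1
After 5 (insert_before(84)): list=[91, 84, 1, 9, 6] cursor@1
After 6 (prev): list=[91, 84, 1, 9, 6] cursor@84
After 7 (next): list=[91, 84, 1, 9, 6] cursor@1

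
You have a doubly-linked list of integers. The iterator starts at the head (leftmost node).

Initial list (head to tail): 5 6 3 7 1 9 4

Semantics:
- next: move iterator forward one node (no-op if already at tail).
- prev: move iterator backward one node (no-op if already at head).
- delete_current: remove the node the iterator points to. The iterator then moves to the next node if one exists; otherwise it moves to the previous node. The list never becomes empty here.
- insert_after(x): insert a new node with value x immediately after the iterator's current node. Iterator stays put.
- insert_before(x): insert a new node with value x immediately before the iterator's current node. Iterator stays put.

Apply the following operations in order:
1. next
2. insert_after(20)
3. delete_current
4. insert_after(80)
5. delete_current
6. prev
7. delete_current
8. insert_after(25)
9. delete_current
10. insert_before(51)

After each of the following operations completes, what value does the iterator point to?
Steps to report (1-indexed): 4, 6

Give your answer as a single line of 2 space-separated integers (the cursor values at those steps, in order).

Answer: 20 5

Derivation:
After 1 (next): list=[5, 6, 3, 7, 1, 9, 4] cursor@6
After 2 (insert_after(20)): list=[5, 6, 20, 3, 7, 1, 9, 4] cursor@6
After 3 (delete_current): list=[5, 20, 3, 7, 1, 9, 4] cursor@20
After 4 (insert_after(80)): list=[5, 20, 80, 3, 7, 1, 9, 4] cursor@20
After 5 (delete_current): list=[5, 80, 3, 7, 1, 9, 4] cursor@80
After 6 (prev): list=[5, 80, 3, 7, 1, 9, 4] cursor@5
After 7 (delete_current): list=[80, 3, 7, 1, 9, 4] cursor@80
After 8 (insert_after(25)): list=[80, 25, 3, 7, 1, 9, 4] cursor@80
After 9 (delete_current): list=[25, 3, 7, 1, 9, 4] cursor@25
After 10 (insert_before(51)): list=[51, 25, 3, 7, 1, 9, 4] cursor@25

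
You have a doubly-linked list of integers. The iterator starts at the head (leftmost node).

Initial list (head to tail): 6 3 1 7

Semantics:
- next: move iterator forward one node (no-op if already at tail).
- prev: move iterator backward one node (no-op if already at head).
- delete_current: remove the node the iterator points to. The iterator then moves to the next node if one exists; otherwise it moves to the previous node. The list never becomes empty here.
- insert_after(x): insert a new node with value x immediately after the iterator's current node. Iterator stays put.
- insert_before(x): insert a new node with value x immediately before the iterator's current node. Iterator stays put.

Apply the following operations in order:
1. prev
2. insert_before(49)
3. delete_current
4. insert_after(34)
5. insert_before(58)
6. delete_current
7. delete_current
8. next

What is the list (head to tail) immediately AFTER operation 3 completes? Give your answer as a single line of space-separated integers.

Answer: 49 3 1 7

Derivation:
After 1 (prev): list=[6, 3, 1, 7] cursor@6
After 2 (insert_before(49)): list=[49, 6, 3, 1, 7] cursor@6
After 3 (delete_current): list=[49, 3, 1, 7] cursor@3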